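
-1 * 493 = -493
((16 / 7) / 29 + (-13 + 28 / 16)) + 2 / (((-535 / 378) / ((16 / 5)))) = -34086877 / 2172100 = -15.69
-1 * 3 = -3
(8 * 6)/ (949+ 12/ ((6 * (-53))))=848/ 16765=0.05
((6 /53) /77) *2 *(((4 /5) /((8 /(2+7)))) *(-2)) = -108 /20405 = -0.01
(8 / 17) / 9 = 8 / 153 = 0.05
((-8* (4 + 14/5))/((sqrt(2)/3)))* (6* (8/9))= -2176* sqrt(2)/5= -615.47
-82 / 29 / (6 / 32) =-1312 / 87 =-15.08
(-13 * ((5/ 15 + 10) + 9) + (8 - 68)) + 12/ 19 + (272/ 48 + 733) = 24394/ 57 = 427.96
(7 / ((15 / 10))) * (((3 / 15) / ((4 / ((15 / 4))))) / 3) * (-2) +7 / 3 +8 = 39 / 4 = 9.75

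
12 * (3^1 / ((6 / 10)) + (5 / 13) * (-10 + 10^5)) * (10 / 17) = 60001800 / 221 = 271501.36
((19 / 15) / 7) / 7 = 19 / 735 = 0.03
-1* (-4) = 4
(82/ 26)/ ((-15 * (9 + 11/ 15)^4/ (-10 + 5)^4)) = -86484375/ 5906834128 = -0.01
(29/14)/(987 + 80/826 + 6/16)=6844/3262607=0.00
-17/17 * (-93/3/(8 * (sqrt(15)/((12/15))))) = 31 * sqrt(15)/150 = 0.80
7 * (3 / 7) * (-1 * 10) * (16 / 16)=-30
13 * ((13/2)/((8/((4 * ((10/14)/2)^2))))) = 4225/784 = 5.39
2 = 2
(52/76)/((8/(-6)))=-0.51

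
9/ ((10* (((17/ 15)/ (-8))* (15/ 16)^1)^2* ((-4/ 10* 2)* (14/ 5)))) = -46080/ 2023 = -22.78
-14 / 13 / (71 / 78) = -84 / 71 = -1.18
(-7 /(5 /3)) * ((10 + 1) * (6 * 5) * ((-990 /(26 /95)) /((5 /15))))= 195529950 /13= 15040765.38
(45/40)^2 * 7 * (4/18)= 63/32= 1.97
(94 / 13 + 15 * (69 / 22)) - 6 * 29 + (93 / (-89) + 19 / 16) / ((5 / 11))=-121578641 / 1018160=-119.41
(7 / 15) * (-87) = -203 / 5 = -40.60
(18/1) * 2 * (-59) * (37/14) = -39294/7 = -5613.43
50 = 50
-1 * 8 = -8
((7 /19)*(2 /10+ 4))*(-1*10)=-294 /19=-15.47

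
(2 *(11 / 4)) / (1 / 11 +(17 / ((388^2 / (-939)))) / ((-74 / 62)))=336992744 / 11013511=30.60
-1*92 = -92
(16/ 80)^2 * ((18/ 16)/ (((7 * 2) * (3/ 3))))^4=6561/ 3933798400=0.00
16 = 16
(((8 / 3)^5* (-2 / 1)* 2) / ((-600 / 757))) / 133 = 12402688 / 2423925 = 5.12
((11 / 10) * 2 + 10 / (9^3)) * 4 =32276 / 3645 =8.85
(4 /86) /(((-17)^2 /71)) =142 /12427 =0.01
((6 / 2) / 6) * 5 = 2.50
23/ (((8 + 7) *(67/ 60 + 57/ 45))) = 92/ 143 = 0.64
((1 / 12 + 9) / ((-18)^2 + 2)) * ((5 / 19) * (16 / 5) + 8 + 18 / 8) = 30629 / 99104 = 0.31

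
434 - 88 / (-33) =1310 / 3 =436.67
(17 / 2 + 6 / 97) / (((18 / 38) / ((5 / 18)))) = 157795 / 31428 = 5.02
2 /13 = 0.15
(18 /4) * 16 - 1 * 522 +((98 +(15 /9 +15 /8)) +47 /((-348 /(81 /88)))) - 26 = -374.58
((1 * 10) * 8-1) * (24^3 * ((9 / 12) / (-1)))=-819072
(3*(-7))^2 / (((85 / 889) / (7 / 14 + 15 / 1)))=12153519 / 170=71491.29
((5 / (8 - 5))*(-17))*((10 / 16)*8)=-425 / 3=-141.67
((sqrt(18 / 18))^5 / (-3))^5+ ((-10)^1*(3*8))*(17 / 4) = -247861 / 243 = -1020.00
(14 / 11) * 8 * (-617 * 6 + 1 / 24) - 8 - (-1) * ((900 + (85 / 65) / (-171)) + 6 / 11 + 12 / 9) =-899840947 / 24453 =-36798.80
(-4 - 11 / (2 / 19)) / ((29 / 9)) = -1953 / 58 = -33.67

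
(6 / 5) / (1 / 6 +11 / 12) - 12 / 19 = 588 / 1235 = 0.48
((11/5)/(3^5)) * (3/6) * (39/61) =143/49410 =0.00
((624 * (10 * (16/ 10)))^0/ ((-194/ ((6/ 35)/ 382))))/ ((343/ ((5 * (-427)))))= 183/ 12709522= 0.00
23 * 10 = 230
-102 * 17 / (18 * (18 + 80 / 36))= -867 / 182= -4.76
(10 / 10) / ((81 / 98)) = 98 / 81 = 1.21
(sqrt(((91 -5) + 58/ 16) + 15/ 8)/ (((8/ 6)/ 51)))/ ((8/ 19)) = 2907 * sqrt(366)/ 64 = 868.97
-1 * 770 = -770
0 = 0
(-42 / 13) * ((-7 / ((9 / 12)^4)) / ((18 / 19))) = 238336 / 3159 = 75.45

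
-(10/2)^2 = -25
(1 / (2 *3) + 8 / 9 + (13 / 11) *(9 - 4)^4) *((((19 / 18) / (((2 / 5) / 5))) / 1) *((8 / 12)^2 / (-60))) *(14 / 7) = -13913605 / 96228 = -144.59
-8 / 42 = -4 / 21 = -0.19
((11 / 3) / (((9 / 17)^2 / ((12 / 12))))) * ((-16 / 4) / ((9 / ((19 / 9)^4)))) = -1657161836 / 14348907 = -115.49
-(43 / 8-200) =1557 / 8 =194.62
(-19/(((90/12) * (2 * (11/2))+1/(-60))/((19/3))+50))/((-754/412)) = 1487320/9028773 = 0.16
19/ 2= 9.50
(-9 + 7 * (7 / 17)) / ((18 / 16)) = -832 / 153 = -5.44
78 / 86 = 39 / 43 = 0.91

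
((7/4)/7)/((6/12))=1/2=0.50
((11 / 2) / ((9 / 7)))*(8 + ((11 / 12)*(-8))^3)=-401632 / 243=-1652.81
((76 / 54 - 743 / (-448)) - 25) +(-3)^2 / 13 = -3340231 / 157248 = -21.24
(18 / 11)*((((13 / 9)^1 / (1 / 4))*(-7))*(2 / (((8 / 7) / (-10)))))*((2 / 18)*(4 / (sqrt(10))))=5096*sqrt(10) / 99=162.78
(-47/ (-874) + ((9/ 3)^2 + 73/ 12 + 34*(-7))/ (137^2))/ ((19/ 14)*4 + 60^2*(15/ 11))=317538991/ 37245653905848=0.00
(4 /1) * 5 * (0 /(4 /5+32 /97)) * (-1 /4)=0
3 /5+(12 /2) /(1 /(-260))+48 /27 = -70093 /45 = -1557.62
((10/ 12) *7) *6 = 35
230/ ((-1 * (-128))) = 1.80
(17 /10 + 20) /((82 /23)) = 4991 /820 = 6.09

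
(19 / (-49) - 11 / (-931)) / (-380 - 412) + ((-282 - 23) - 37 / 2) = -17038073 / 52668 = -323.50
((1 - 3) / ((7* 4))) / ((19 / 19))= -1 / 14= -0.07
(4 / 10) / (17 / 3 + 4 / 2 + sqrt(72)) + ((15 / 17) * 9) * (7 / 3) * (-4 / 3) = -14838 / 595 + 108 * sqrt(2) / 595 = -24.68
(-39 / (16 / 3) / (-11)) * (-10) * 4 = -585 / 22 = -26.59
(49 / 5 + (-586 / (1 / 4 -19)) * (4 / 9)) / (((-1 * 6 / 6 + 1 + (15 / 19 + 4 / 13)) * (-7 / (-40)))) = 31598216 / 256095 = 123.38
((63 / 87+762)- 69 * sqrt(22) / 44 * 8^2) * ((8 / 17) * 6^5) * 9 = 9615866.03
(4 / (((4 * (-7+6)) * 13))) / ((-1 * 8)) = 1 / 104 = 0.01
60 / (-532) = -15 / 133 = -0.11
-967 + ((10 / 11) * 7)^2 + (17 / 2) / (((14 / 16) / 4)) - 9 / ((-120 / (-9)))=-30096349 / 33880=-888.32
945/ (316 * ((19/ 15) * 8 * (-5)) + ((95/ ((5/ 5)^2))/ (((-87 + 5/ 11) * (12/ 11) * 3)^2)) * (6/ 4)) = -739979089920/ 12537097602769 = -0.06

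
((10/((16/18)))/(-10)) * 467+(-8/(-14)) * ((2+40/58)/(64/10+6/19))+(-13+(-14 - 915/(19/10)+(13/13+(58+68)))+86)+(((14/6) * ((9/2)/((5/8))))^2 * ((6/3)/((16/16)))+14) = -59610848557/246076600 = -242.25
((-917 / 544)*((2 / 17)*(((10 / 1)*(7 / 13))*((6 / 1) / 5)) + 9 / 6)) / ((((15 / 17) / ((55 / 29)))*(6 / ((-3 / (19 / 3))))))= 10076913 / 15586688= 0.65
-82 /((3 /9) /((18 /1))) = -4428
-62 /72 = -31 /36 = -0.86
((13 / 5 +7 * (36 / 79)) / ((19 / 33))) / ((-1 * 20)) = -75471 / 150100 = -0.50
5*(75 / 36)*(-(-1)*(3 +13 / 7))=2125 / 42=50.60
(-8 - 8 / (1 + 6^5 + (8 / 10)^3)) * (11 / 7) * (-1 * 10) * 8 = 977870080 / 972189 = 1005.84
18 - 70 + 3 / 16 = -829 / 16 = -51.81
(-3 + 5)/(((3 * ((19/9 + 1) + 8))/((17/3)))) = 17/50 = 0.34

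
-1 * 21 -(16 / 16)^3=-22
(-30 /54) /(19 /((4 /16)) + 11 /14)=-14 /1935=-0.01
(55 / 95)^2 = 0.34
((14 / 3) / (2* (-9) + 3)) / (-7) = 2 / 45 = 0.04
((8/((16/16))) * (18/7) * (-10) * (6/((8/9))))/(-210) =324/49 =6.61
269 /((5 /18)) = 968.40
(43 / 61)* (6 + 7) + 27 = 2206 / 61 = 36.16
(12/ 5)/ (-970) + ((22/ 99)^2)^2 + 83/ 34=1320546031/ 540954450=2.44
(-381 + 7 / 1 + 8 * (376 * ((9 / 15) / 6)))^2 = 133956 / 25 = 5358.24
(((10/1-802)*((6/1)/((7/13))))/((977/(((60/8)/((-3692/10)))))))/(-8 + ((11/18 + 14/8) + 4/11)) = -35283600/1014353641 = -0.03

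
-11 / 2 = -5.50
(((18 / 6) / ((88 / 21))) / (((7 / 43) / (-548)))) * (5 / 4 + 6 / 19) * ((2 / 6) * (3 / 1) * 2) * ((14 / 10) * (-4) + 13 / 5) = 18927783 / 836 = 22640.89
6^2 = 36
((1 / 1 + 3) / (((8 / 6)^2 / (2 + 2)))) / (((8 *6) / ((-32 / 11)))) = -6 / 11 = -0.55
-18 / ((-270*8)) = 1 / 120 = 0.01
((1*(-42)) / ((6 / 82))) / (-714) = 41 / 51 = 0.80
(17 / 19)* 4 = 68 / 19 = 3.58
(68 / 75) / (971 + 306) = 0.00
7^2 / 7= 7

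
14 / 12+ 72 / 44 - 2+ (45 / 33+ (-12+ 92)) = 493 / 6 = 82.17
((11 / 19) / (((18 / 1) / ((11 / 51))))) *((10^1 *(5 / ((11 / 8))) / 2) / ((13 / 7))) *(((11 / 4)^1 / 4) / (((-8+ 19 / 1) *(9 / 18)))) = 1925 / 226746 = 0.01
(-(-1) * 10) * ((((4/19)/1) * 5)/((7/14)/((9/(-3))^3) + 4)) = 2160/817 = 2.64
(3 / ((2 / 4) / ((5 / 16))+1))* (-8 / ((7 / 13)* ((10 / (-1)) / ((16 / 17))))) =192 / 119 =1.61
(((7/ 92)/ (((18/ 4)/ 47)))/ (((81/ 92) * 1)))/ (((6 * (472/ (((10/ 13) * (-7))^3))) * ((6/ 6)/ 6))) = -28211750/ 94495167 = -0.30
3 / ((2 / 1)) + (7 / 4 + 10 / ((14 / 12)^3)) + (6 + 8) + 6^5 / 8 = 1365891 / 1372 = 995.55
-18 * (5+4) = -162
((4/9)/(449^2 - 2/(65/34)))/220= 13/1297295703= 0.00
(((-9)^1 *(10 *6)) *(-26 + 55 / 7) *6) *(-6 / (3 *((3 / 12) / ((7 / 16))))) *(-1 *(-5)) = -1028700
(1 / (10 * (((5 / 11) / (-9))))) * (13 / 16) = -1287 / 800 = -1.61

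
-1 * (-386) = 386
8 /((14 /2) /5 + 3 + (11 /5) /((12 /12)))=40 /33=1.21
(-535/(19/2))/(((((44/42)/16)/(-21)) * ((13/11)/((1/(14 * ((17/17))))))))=269640/247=1091.66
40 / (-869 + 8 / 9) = -360 / 7813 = -0.05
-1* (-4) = 4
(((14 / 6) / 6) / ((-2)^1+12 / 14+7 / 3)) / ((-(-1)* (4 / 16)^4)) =6272 / 75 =83.63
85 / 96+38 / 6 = 231 / 32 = 7.22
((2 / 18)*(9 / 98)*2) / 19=0.00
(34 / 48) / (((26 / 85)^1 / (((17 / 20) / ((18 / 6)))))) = 4913 / 7488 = 0.66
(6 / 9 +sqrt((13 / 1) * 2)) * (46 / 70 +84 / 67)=8962 / 7035 +4481 * sqrt(26) / 2345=11.02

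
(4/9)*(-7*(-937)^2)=-24583132/9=-2731459.11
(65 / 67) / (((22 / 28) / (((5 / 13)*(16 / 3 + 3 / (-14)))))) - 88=-85.57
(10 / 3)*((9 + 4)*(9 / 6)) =65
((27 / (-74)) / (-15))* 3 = 27 / 370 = 0.07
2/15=0.13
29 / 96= 0.30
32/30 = 1.07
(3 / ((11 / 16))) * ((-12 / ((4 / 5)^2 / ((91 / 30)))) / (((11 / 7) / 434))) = -8293740 / 121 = -68543.31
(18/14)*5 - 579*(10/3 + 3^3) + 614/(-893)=-109750426/6251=-17557.26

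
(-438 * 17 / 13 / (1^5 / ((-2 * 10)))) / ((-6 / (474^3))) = -2643241243680 / 13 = -203326249513.85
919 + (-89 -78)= 752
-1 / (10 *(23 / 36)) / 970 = -9 / 55775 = -0.00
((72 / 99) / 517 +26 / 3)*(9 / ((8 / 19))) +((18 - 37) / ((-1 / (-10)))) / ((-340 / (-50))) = 60845467 / 386716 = 157.34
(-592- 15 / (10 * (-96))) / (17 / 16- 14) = 45.76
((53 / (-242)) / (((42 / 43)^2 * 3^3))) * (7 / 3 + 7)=-97997 / 1234926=-0.08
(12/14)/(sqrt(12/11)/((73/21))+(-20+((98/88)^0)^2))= -6682566/148093169 - 2628 * sqrt(33)/21156167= -0.05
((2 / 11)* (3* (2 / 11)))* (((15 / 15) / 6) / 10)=1 / 605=0.00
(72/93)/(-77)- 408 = -973920/2387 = -408.01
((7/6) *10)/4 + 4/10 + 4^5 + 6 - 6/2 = 61819/60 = 1030.32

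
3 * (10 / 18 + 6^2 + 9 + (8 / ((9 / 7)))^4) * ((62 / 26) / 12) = 920.75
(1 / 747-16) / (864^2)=-11951 / 557632512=-0.00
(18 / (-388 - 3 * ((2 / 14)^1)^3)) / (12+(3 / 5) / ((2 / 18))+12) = -210 / 133087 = -0.00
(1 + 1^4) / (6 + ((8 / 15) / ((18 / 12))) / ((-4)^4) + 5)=0.18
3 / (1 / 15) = 45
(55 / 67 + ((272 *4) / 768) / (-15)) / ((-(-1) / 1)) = 8761 / 12060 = 0.73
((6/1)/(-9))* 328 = -218.67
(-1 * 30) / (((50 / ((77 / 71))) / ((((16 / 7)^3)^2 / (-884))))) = 138412032 / 1318593185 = 0.10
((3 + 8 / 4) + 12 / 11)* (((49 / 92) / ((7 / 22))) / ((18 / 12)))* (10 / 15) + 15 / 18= 2221 / 414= 5.36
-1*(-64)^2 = -4096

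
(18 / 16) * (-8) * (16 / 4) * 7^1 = -252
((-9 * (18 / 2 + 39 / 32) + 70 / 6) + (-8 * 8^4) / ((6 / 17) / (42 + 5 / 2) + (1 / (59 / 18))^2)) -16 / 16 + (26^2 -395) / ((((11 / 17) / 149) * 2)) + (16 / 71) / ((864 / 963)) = -242754531920435 / 830959008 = -292137.79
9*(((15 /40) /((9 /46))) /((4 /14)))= 483 /8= 60.38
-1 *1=-1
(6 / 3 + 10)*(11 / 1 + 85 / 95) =2712 / 19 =142.74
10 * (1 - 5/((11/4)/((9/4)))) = -340/11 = -30.91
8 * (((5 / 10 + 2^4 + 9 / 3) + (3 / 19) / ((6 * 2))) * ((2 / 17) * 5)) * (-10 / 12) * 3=-74150 / 323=-229.57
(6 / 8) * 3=9 / 4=2.25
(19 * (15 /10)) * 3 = 171 /2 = 85.50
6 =6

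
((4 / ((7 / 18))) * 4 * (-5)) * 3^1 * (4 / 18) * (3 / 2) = -1440 / 7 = -205.71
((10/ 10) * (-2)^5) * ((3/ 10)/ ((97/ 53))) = -2544/ 485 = -5.25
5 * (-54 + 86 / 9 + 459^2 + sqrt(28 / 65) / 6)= sqrt(455) / 39 + 9478645 / 9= 1053183.32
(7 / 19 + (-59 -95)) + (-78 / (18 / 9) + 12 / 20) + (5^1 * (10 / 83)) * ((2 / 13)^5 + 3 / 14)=-3932755926994 / 20493517135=-191.90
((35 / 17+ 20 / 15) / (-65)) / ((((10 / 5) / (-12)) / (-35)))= -2422 / 221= -10.96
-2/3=-0.67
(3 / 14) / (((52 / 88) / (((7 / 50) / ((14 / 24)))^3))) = 7128 / 1421875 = 0.01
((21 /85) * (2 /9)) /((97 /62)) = 0.04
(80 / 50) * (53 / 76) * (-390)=-8268 / 19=-435.16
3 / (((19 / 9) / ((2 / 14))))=27 / 133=0.20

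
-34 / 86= -17 / 43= -0.40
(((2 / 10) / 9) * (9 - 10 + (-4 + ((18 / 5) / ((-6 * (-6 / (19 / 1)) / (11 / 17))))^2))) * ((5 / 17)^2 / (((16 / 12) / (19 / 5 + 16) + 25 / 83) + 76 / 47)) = -12978732327 / 3842752767820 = -0.00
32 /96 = 1 /3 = 0.33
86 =86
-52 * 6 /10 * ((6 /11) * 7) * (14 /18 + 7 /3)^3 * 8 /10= -63924224 /22275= -2869.77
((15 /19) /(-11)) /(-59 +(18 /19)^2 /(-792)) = 570 /468587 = 0.00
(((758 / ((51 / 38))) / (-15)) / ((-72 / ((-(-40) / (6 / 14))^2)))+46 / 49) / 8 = 1383453119 / 2429028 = 569.55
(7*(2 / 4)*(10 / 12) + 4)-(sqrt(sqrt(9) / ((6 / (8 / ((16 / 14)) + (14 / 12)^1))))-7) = 167 / 12-7*sqrt(3) / 6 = 11.90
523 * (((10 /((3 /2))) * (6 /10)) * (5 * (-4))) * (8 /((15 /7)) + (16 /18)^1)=-193393.78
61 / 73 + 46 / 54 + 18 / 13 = 78716 / 25623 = 3.07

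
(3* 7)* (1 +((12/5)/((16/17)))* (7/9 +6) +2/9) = 23317/60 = 388.62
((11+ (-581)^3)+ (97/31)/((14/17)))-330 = -85117493191/434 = -196123256.20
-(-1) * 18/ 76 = 9/ 38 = 0.24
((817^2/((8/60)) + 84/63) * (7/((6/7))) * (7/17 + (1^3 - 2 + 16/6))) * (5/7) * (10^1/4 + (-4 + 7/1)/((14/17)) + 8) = 87557892895/102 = 858410714.66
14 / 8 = 7 / 4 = 1.75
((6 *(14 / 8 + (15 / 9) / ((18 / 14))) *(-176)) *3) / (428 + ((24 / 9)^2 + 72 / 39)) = -282282 / 12781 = -22.09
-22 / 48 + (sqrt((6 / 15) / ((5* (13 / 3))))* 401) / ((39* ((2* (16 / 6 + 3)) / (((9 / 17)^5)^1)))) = -11 / 24 + 23678649* sqrt(78) / 40792491610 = -0.45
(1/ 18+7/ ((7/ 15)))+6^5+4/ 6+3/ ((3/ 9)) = 140413/ 18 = 7800.72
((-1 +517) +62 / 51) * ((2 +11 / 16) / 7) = 567127 / 2856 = 198.57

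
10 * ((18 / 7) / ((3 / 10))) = 600 / 7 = 85.71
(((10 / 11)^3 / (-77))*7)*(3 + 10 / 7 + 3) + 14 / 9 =966818 / 922383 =1.05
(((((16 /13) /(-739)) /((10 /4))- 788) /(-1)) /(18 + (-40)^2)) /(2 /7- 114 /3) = -22080107 /1709853860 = -0.01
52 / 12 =13 / 3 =4.33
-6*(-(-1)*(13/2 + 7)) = -81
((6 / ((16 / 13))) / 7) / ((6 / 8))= 13 / 14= 0.93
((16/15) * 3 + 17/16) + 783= 62981/80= 787.26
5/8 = 0.62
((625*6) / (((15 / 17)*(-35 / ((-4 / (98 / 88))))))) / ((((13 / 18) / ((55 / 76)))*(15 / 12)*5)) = 5924160 / 84721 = 69.93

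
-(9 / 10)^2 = -81 / 100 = -0.81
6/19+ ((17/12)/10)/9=6803/20520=0.33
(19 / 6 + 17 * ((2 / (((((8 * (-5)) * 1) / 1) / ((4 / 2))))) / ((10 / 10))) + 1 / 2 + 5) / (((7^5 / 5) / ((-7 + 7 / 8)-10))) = -8987 / 268912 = -0.03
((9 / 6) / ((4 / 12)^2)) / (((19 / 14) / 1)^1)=189 / 19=9.95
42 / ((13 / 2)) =84 / 13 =6.46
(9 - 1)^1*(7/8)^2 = 6.12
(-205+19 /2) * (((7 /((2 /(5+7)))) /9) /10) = -2737 /30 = -91.23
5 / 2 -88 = -171 / 2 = -85.50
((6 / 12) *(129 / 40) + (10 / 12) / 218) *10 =16.16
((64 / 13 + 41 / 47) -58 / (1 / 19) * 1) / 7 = -156.60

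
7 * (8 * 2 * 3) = 336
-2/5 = -0.40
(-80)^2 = 6400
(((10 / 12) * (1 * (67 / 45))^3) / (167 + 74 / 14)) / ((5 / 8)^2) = 502768 / 12301875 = 0.04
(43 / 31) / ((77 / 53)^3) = 0.45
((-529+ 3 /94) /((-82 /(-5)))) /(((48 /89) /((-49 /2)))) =1084210015 /739968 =1465.21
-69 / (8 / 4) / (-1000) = 69 / 2000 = 0.03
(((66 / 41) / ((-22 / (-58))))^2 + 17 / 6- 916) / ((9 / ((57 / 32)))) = -171542317 / 968256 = -177.17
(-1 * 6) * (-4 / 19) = 24 / 19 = 1.26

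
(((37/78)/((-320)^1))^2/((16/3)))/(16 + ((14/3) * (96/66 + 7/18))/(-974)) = 66003597/2561723324825600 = 0.00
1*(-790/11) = -790/11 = -71.82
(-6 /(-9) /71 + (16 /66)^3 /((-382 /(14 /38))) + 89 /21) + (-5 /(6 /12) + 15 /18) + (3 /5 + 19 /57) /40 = -31733235810461 /6481644038100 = -4.90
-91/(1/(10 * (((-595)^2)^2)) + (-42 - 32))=114053667568750/92746938462499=1.23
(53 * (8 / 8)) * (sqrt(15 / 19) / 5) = 53 * sqrt(285) / 95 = 9.42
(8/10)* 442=1768/5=353.60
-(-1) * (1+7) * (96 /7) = 768 /7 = 109.71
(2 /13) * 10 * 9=180 /13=13.85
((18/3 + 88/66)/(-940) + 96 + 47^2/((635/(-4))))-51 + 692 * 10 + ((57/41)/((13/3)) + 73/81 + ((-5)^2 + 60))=18135094745641/2576996370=7037.30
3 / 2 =1.50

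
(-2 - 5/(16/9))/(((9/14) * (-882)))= 11/1296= 0.01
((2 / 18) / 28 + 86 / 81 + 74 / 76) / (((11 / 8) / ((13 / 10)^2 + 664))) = 5850150289 / 5925150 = 987.34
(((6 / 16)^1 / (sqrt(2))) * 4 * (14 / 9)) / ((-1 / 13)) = -91 * sqrt(2) / 6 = -21.45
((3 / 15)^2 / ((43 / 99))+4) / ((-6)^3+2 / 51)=-0.02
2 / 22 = 1 / 11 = 0.09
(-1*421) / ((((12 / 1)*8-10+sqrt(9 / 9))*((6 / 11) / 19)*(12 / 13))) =-1143857 / 6264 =-182.61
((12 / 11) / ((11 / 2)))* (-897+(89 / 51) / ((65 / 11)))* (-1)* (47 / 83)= 1117688576 / 11097515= 100.72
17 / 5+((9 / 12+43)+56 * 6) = 7663 / 20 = 383.15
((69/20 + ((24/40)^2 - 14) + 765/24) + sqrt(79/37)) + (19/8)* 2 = sqrt(2923)/37 + 5287/200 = 27.90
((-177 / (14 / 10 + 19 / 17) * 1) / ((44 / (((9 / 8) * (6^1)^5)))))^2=1082634718662225 / 5541316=195375018.98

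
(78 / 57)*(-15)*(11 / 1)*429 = -1840410 / 19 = -96863.68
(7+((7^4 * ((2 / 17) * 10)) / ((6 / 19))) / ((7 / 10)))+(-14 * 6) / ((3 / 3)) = 12701.43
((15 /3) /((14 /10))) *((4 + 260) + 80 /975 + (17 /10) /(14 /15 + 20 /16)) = 33829330 /35763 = 945.93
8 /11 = 0.73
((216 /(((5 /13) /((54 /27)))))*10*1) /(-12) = -936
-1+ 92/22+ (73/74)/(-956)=2475237/778184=3.18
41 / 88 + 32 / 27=3923 / 2376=1.65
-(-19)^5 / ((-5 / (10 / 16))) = -2476099 / 8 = -309512.38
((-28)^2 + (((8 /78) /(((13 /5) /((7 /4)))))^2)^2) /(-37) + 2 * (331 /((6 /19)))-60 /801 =451498342270722778 /217582302404493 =2075.07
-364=-364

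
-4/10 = -2/5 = -0.40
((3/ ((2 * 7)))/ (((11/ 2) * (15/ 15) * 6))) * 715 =65/ 14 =4.64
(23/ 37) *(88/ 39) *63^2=2677752/ 481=5567.05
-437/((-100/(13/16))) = 3.55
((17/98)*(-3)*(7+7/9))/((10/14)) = -5.67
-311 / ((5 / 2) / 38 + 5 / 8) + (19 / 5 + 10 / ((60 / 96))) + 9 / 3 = -44878 / 105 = -427.41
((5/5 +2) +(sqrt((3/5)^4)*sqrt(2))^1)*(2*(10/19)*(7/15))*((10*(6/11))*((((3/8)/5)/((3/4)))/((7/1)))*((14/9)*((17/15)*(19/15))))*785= 298928*sqrt(2)/12375 +298928/1485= 235.46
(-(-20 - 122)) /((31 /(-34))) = -155.74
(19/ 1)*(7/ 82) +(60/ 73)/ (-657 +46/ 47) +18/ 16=2027053949/ 738265352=2.75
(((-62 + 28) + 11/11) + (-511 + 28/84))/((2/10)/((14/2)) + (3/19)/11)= -11930765/942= -12665.36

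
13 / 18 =0.72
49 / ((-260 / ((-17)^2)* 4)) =-14161 / 1040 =-13.62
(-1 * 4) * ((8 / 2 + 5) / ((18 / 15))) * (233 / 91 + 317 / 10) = -93531 / 91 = -1027.81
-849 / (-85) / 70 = 849 / 5950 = 0.14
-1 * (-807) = 807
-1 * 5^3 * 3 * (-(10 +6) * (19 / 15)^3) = 109744 / 9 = 12193.78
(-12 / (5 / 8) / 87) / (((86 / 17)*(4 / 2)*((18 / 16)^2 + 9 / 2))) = -8704 / 2300715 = -0.00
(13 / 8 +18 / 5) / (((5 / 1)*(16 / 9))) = 1881 / 3200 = 0.59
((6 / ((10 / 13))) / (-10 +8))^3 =-59319 / 1000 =-59.32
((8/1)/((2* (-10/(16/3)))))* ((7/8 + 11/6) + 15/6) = -100/9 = -11.11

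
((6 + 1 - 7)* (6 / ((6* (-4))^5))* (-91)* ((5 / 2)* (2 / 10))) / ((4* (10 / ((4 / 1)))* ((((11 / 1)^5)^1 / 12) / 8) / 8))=0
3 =3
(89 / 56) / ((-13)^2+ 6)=0.01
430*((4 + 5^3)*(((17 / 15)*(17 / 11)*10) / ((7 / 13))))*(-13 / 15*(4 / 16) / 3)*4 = -361228036 / 693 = -521252.58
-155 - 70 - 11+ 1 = -235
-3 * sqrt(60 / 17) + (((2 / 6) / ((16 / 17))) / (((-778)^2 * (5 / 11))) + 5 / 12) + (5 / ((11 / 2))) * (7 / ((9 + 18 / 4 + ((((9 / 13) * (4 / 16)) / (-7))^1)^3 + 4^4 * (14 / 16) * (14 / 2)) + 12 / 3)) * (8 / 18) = 153391115502274374893 / 366568184614558386240 - 6 * sqrt(255) / 17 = -5.22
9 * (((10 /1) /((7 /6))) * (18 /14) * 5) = 24300 /49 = 495.92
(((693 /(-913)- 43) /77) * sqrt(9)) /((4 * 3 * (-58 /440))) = 18160 /16849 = 1.08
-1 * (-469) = 469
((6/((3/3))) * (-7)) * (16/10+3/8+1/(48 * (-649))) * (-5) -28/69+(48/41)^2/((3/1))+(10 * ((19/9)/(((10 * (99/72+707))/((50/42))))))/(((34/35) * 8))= 414.79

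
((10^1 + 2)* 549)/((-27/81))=-19764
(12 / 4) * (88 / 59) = 264 / 59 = 4.47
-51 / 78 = -17 / 26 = -0.65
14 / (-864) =-0.02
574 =574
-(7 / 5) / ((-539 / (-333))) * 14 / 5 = -666 / 275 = -2.42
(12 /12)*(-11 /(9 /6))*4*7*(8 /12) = -1232 /9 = -136.89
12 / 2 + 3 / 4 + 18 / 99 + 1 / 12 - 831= -54383 / 66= -823.98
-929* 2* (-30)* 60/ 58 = 1672200/ 29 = 57662.07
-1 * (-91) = 91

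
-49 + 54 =5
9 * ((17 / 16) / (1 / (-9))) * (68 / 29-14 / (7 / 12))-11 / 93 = 20104301 / 10788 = 1863.58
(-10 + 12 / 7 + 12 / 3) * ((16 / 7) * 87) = -41760 / 49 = -852.24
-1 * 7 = -7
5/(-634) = -5/634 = -0.01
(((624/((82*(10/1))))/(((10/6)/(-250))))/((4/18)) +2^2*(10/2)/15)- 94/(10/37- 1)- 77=-509785/1107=-460.51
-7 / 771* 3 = -0.03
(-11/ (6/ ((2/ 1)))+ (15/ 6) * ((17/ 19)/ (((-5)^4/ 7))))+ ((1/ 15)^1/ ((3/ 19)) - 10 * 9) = -3985129/ 42750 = -93.22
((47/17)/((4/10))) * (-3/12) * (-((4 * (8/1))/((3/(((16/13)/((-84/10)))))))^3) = -61603840000/9339005403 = -6.60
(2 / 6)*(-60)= -20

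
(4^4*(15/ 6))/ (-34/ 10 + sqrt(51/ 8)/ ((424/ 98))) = -1150566400/ 5932309-332416000*sqrt(102)/ 100849253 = -227.24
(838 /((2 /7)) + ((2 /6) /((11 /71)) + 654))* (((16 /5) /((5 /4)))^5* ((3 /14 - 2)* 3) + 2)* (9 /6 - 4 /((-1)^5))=-95058231994906 /8203125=-11588051.14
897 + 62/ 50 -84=20356/ 25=814.24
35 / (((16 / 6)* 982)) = 105 / 7856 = 0.01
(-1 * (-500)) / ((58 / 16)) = 4000 / 29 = 137.93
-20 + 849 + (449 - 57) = 1221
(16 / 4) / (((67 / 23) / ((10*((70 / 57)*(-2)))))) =-128800 / 3819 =-33.73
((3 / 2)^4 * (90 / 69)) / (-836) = -1215 / 153824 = -0.01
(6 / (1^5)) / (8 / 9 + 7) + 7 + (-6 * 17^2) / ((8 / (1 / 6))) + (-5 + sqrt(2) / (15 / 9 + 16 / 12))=-18951 / 568 + sqrt(2) / 3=-32.89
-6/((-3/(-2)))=-4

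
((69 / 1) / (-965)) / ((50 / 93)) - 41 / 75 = -98381 / 144750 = -0.68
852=852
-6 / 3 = -2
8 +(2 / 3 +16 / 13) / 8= 1285 / 156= 8.24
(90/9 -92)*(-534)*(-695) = -30432660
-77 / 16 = -4.81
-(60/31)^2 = -3.75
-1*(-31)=31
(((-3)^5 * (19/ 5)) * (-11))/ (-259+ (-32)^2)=5643/ 425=13.28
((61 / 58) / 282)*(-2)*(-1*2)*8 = 0.12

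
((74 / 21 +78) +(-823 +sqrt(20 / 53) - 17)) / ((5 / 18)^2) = -1720224 / 175 +648 * sqrt(265) / 1325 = -9821.89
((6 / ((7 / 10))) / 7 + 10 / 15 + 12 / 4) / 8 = 719 / 1176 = 0.61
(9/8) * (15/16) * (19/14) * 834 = 1069605/896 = 1193.76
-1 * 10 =-10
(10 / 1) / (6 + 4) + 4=5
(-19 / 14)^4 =3.39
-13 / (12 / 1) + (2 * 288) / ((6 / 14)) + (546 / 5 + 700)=129127 / 60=2152.12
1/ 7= 0.14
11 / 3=3.67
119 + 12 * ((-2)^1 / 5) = 114.20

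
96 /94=48 /47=1.02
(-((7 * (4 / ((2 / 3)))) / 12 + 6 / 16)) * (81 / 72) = -279 / 64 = -4.36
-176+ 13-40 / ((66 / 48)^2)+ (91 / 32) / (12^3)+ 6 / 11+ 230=310387459 / 6690816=46.39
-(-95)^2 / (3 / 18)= -54150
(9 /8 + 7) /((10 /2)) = 1.62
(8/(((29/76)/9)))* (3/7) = 16416/203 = 80.87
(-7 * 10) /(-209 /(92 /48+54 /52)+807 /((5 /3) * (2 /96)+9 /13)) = -0.07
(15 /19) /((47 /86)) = 1.44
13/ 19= 0.68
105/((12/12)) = 105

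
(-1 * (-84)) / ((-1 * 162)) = -14 / 27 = -0.52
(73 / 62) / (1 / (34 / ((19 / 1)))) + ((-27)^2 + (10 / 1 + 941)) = 990761 / 589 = 1682.11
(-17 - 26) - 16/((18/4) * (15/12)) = -2063/45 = -45.84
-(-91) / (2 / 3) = 273 / 2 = 136.50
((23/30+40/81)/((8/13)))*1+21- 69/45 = 139417/6480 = 21.51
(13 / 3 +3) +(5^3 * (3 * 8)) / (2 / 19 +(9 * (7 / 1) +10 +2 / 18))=45361 / 939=48.31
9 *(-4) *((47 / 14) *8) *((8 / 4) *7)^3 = -2653056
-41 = -41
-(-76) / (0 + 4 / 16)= 304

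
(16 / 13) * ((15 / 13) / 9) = 0.16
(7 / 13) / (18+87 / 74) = 518 / 18447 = 0.03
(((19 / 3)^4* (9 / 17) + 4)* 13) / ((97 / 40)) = 68085160 / 14841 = 4587.64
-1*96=-96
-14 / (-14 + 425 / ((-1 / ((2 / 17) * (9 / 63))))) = 49 / 74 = 0.66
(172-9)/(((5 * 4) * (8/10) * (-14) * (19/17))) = -2771/4256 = -0.65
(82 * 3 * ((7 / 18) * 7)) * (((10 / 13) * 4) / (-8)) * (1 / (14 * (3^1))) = -1435 / 234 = -6.13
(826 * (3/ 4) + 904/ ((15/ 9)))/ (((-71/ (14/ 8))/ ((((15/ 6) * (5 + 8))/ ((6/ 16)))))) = -352443/ 142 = -2481.99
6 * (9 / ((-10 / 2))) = -54 / 5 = -10.80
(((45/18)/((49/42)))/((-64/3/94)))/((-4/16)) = 2115/56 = 37.77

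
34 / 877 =0.04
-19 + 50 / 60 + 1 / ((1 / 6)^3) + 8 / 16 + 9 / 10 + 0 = 199.23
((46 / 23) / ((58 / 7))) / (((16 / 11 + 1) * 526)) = 77 / 411858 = 0.00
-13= -13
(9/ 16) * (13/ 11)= 117/ 176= 0.66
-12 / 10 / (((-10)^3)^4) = -3 / 2500000000000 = -0.00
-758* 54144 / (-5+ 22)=-41041152 / 17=-2414185.41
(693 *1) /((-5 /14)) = -9702 /5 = -1940.40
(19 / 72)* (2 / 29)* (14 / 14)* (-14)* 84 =-21.40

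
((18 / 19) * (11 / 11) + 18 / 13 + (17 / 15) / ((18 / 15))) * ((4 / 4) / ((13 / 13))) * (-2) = -6.55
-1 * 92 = -92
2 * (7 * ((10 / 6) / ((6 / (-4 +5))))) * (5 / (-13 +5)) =-175 / 72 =-2.43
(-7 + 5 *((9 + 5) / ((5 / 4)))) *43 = 2107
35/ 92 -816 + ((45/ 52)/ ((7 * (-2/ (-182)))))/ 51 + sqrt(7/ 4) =-318821/ 391 + sqrt(7)/ 2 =-814.08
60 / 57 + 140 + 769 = 17291 / 19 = 910.05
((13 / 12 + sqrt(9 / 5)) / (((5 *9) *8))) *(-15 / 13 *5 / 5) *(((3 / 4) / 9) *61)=-61 *sqrt(5) / 6240-61 / 3456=-0.04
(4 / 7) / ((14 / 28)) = 1.14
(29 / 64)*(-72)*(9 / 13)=-2349 / 104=-22.59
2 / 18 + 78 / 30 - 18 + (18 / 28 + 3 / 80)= -73627 / 5040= -14.61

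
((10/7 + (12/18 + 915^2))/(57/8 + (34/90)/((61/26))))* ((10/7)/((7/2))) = 2573970981600/54880343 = 46901.51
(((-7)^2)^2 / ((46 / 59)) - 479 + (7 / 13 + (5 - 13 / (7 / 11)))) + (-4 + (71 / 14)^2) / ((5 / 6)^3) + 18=9673998419 / 3662750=2641.18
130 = 130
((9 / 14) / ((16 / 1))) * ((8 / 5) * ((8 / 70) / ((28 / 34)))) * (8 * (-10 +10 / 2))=-612 / 1715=-0.36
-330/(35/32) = -2112/7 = -301.71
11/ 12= 0.92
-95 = -95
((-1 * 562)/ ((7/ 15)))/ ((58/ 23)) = -96945/ 203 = -477.56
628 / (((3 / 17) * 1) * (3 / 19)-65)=-101422 / 10493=-9.67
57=57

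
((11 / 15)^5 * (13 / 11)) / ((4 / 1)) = 190333 / 3037500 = 0.06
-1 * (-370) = 370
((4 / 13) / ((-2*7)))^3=-8 / 753571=-0.00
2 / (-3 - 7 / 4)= -8 / 19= -0.42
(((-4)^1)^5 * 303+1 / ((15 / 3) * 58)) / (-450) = 89978879 / 130500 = 689.49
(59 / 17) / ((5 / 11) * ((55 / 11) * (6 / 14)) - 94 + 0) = -4543 / 121771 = -0.04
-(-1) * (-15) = -15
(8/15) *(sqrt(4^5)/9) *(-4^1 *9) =-1024/15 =-68.27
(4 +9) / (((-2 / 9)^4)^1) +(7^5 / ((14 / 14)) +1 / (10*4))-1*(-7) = 1771587 / 80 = 22144.84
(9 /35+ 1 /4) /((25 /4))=71 /875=0.08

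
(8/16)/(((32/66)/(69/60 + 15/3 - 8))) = -1221/640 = -1.91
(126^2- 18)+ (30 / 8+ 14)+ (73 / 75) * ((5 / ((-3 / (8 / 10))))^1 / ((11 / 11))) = 14287007 / 900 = 15874.45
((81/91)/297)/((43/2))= 6/43043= 0.00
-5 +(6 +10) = 11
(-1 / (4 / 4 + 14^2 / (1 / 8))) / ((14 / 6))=-1 / 3661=-0.00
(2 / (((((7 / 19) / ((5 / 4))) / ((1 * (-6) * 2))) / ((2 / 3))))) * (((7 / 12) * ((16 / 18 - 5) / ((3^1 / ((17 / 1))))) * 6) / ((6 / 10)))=7377.16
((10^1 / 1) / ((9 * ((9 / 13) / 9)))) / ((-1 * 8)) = -65 / 36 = -1.81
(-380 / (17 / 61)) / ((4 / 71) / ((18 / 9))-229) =1645780 / 276369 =5.96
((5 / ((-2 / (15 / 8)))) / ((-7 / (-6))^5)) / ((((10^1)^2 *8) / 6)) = -2187 / 134456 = -0.02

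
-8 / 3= -2.67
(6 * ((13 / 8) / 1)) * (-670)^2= 4376775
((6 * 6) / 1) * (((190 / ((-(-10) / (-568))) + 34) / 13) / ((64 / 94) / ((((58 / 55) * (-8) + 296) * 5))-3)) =35986413672 / 3623269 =9932.03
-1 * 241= -241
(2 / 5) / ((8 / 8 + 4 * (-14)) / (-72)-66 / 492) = 5904 / 9295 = 0.64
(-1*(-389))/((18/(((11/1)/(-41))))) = -4279/738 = -5.80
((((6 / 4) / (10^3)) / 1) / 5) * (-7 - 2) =-27 / 10000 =-0.00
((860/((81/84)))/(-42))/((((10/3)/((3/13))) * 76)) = -0.02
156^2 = 24336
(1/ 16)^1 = 1/ 16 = 0.06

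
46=46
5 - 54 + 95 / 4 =-101 / 4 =-25.25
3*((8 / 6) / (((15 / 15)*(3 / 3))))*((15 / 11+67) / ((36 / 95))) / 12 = 17860 / 297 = 60.13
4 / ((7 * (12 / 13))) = 13 / 21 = 0.62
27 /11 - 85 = -908 /11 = -82.55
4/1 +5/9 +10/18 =46/9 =5.11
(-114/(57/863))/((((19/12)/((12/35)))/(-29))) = 7207776/665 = 10838.76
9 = 9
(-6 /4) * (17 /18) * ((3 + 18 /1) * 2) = -119 /2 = -59.50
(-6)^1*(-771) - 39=4587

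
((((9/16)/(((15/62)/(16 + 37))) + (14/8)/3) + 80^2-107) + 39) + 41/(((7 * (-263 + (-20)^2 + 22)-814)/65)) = 17842631/2760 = 6464.72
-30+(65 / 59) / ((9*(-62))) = -987725 / 32922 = -30.00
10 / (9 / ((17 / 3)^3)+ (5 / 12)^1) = 589560 / 27481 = 21.45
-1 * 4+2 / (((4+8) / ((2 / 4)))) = -47 / 12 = -3.92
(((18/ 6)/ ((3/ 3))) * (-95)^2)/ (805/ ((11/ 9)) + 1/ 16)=41.10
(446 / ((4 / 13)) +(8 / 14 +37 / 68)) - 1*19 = 681449 / 476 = 1431.62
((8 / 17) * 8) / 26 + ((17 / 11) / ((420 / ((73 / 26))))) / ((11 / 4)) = 834217 / 5615610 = 0.15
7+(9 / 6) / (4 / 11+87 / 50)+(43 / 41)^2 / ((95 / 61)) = 1555615053 / 184767115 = 8.42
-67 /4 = -16.75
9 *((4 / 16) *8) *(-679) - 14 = -12236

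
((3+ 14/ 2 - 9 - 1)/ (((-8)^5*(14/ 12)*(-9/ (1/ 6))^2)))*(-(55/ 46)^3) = 0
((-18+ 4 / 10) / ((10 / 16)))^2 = 495616 / 625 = 792.99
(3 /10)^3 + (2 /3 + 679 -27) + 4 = 1970081 /3000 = 656.69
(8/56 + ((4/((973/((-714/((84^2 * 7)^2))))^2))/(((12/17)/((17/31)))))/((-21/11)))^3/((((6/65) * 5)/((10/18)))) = 46003048411453376721417378772016650925662096084312003225914096530863264205/13108745579645222250298003943780866816637463991809896149706061898662310576128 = 0.00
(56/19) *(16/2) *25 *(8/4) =22400/19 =1178.95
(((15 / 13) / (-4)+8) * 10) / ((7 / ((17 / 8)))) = 34085 / 1456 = 23.41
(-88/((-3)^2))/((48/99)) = -121/6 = -20.17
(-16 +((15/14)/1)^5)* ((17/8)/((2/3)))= -46.50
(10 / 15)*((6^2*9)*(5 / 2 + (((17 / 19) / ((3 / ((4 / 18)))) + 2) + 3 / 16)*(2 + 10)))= 121254 / 19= 6381.79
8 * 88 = 704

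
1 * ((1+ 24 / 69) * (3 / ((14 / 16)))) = 744 / 161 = 4.62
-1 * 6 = -6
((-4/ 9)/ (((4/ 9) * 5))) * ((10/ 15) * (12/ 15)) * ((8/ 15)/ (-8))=8/ 1125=0.01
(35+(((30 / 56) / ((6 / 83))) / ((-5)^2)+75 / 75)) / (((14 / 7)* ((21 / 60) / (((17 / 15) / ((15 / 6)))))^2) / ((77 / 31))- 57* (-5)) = 129232708 / 1016445675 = 0.13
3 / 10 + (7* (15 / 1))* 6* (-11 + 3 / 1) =-50397 / 10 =-5039.70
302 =302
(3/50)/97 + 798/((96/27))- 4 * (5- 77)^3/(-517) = -53425950717/20059600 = -2663.36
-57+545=488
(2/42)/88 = 0.00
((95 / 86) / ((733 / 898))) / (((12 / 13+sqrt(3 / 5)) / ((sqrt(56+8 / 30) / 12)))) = -7208695* sqrt(211) / 40281282+1109030* sqrt(3165) / 20140641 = 0.50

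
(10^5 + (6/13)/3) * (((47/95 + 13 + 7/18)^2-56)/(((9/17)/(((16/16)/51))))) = 86641987511827/171059850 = 506501.01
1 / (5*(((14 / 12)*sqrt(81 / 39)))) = 2*sqrt(39) / 105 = 0.12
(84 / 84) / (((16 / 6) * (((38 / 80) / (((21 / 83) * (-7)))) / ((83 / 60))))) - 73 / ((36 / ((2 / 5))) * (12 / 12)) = -9389 / 3420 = -2.75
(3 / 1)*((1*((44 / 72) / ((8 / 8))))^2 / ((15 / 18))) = 121 / 90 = 1.34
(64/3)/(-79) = -64/237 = -0.27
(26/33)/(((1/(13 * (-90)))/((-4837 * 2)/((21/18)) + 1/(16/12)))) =7643025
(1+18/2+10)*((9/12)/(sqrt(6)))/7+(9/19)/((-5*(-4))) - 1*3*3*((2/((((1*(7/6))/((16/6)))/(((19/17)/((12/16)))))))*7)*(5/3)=-4620647/6460+5*sqrt(6)/14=-714.40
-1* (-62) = 62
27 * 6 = 162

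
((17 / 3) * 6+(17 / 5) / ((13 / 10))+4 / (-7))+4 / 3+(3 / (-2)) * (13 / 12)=78083 / 2184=35.75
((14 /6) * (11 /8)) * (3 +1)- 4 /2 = 65 /6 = 10.83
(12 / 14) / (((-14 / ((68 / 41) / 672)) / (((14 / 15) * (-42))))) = 17 / 2870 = 0.01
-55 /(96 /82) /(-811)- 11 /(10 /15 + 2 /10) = -6393805 /506064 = -12.63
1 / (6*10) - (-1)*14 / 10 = 17 / 12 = 1.42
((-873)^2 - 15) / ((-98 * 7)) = -381057 / 343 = -1110.95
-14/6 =-7/3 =-2.33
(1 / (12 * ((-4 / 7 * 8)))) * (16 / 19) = -7 / 456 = -0.02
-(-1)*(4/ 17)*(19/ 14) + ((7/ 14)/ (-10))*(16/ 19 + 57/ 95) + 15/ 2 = 1751647/ 226100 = 7.75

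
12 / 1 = 12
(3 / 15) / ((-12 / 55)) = -11 / 12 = -0.92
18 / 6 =3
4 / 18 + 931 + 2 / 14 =58676 / 63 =931.37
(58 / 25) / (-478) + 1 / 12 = 5627 / 71700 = 0.08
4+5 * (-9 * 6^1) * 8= -2156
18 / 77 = 0.23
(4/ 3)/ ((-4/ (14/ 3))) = -14/ 9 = -1.56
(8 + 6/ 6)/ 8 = 9/ 8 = 1.12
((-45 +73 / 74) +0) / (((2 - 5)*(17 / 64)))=104224 / 1887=55.23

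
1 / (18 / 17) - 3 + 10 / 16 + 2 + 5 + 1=473 / 72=6.57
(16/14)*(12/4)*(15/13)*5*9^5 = 1168002.20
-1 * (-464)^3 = 99897344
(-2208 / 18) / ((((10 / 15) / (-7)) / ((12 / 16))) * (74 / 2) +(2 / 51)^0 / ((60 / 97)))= 154560 / 3883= 39.80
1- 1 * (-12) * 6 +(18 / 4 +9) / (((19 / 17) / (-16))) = -2285 / 19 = -120.26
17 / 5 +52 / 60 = 64 / 15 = 4.27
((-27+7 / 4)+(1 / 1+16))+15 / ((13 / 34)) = 1611 / 52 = 30.98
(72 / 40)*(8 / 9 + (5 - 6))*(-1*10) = 2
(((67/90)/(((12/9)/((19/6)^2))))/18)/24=24187/1866240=0.01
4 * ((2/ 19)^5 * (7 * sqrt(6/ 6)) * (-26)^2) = 605696/ 2476099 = 0.24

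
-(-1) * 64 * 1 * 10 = 640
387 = 387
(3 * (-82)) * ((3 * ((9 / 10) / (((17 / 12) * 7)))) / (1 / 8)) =-318816 / 595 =-535.83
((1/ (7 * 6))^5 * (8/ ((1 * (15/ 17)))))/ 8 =17/ 1960368480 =0.00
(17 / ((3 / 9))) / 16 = 51 / 16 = 3.19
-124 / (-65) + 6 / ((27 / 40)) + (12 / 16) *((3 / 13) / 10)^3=853923929 / 79092000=10.80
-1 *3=-3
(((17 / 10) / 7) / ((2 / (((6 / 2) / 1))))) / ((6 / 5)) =17 / 56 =0.30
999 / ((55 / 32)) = 581.24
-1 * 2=-2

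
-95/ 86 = -1.10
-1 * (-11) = 11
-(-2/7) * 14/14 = 2/7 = 0.29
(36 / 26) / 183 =6 / 793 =0.01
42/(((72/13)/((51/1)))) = 1547/4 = 386.75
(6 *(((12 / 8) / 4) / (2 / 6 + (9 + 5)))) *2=0.31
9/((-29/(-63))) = 567/29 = 19.55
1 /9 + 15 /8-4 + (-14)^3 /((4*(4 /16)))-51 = -201385 /72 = -2797.01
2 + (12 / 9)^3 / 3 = 226 / 81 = 2.79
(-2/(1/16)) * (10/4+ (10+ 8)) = -656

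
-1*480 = -480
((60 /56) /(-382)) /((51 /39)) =-195 /90916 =-0.00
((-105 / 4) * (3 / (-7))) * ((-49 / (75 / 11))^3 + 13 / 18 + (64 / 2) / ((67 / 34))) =-20024341621 / 5025000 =-3984.94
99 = 99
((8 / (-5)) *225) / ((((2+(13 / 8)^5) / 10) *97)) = -117964800 / 42372413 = -2.78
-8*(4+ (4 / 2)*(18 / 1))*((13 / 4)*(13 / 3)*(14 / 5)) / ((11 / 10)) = -378560 / 33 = -11471.52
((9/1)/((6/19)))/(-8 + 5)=-19/2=-9.50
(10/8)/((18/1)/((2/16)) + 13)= 0.01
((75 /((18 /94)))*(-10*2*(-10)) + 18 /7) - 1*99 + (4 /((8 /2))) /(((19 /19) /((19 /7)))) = 1643032 /21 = 78239.62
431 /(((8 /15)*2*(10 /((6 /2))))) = 3879 /32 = 121.22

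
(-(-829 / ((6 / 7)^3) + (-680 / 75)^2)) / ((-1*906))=-6664771 / 4892400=-1.36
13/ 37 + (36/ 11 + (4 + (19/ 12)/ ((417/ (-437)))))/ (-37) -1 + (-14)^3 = -5590137275/ 2036628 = -2744.80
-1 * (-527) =527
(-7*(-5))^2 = 1225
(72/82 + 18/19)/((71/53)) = 75366/55309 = 1.36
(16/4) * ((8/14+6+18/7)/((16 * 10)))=8/35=0.23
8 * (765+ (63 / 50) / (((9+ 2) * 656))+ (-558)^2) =112616143263 / 45100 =2497032.00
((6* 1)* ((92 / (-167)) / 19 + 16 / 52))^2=4757688576 / 1701480001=2.80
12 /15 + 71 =359 /5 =71.80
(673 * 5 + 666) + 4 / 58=116901 / 29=4031.07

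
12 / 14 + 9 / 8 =111 / 56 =1.98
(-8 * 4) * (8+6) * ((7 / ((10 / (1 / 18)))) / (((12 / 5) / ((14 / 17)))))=-2744 / 459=-5.98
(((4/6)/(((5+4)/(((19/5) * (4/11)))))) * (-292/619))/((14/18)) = -44384/714945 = -0.06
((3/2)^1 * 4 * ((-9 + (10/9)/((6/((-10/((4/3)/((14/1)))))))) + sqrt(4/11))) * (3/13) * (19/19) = -512/13 + 36 * sqrt(11)/143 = -38.55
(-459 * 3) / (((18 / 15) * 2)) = -573.75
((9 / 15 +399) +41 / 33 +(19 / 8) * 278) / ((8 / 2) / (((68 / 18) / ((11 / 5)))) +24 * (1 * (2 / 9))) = 11905457 / 85976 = 138.47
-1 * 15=-15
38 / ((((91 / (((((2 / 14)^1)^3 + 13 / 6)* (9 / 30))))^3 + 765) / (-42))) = -1136546643372 / 1946740484055313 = -0.00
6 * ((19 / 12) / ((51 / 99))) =18.44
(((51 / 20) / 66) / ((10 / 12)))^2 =2601 / 1210000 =0.00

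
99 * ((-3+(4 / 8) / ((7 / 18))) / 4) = -297 / 7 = -42.43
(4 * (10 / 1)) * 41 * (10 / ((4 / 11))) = 45100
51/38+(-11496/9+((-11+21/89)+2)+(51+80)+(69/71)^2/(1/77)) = -55290457879/51145986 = -1081.03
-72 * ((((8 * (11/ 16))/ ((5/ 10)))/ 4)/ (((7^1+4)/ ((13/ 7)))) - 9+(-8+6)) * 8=42480/ 7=6068.57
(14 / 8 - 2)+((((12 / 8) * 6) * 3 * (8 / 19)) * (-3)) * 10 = -25939 / 76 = -341.30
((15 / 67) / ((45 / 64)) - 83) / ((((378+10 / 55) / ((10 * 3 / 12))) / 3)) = -182809 / 111488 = -1.64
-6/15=-2/5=-0.40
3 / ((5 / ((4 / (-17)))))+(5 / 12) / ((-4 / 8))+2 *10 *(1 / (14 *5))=-2459 / 3570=-0.69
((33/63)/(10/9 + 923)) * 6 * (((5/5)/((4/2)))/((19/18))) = 1782/1106161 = 0.00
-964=-964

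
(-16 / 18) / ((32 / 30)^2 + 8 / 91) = -2275 / 3137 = -0.73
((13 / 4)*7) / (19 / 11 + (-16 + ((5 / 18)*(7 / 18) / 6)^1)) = -486486 / 304823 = -1.60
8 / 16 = 1 / 2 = 0.50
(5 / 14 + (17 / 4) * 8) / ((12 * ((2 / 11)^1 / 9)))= 15873 / 112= 141.72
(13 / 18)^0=1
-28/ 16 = -7/ 4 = -1.75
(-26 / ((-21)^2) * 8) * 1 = -208 / 441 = -0.47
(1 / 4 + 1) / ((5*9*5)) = 1 / 180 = 0.01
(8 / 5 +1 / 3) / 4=0.48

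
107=107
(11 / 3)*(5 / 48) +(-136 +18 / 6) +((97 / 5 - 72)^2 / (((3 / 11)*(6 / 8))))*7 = 37820823 / 400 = 94552.06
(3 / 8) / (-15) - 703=-28121 / 40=-703.02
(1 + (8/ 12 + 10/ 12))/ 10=1/ 4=0.25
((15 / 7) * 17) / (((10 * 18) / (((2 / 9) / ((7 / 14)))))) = 17 / 189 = 0.09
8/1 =8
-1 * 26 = -26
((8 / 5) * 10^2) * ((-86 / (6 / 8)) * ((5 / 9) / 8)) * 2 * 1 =-68800 / 27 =-2548.15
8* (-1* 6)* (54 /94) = -1296 /47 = -27.57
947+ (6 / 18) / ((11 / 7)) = 31258 / 33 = 947.21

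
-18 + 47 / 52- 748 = -39785 / 52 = -765.10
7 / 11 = 0.64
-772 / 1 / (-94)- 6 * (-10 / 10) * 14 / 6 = 22.21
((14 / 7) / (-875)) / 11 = -0.00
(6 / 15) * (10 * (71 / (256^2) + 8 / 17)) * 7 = 3678465 / 278528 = 13.21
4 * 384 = 1536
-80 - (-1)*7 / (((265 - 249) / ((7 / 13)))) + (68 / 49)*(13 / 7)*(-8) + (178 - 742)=-47399705 / 71344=-664.38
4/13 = 0.31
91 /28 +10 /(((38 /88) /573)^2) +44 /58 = 737348302905 /41876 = 17607897.19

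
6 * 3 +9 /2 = 45 /2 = 22.50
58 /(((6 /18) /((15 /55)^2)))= 1566 /121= 12.94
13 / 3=4.33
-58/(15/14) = -812/15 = -54.13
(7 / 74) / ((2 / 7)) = 49 / 148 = 0.33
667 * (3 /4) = 2001 /4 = 500.25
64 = 64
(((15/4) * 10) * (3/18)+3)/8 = 37/32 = 1.16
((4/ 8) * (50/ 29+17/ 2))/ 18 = 0.28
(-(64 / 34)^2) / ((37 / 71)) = -72704 / 10693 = -6.80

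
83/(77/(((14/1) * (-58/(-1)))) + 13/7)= 67396/1585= 42.52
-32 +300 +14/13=3498/13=269.08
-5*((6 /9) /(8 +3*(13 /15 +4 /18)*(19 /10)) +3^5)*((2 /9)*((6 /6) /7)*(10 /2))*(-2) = 51793300 /134253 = 385.79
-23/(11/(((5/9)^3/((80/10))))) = -2875/64152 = -0.04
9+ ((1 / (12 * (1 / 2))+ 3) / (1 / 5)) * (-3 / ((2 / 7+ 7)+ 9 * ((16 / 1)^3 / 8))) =580861 / 64614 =8.99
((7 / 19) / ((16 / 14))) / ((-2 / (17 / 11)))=-833 / 3344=-0.25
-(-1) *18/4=4.50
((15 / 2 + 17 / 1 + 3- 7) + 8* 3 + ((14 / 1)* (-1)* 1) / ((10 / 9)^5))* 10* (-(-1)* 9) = 16304913 / 5000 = 3260.98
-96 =-96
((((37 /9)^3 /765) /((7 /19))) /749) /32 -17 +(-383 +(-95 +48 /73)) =-494.34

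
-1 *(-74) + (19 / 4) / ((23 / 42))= 82.67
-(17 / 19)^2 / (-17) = 17 / 361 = 0.05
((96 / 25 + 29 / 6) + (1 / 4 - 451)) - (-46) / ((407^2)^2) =-3639120903836423 / 8231877360300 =-442.08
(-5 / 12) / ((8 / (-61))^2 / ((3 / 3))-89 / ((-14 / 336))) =-3721 / 19075488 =-0.00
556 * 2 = 1112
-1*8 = -8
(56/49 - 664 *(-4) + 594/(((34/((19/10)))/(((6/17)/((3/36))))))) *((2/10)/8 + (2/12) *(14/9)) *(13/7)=9411787723/6372450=1476.95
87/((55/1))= 87/55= 1.58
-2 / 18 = -1 / 9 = -0.11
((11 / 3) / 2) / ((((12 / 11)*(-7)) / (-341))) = 41261 / 504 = 81.87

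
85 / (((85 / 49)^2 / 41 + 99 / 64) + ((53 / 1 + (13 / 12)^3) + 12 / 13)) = 93983591520 / 62819470879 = 1.50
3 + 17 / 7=38 / 7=5.43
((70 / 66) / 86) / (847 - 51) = 35 / 2259048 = 0.00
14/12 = 7/6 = 1.17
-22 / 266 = -11 / 133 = -0.08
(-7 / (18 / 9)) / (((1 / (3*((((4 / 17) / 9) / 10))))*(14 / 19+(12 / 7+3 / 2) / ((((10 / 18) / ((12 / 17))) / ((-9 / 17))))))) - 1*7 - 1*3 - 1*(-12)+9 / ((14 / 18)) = 78177989 / 5752320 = 13.59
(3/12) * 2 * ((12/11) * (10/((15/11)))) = 4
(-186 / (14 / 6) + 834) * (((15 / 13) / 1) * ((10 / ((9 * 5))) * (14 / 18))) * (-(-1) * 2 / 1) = 35200 / 117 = 300.85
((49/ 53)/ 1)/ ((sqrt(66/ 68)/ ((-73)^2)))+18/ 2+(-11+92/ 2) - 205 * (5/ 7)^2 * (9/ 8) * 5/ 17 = 62591/ 6664+261121 * sqrt(1122)/ 1749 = 5010.30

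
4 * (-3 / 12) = -1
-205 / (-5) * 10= 410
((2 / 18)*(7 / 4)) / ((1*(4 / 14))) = 49 / 72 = 0.68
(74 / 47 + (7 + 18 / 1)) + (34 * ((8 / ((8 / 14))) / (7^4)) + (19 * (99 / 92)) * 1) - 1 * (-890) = 1390018557 / 1483132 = 937.22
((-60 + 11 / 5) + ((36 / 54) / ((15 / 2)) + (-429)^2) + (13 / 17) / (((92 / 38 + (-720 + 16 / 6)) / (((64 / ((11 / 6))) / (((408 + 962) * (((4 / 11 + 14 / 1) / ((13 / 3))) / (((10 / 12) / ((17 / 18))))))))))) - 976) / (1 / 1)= 104967297359513744 / 573568943625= 183007.29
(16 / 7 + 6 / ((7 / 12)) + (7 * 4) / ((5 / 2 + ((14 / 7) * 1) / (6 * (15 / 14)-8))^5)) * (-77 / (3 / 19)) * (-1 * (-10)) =-4750184787920 / 43046721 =-110349.52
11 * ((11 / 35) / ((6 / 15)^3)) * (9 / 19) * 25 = 639.69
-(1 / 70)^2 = -1 / 4900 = -0.00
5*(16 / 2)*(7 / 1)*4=1120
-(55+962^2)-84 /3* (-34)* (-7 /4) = -927165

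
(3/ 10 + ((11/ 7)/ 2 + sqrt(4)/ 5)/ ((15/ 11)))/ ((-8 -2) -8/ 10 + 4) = -307/ 1785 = -0.17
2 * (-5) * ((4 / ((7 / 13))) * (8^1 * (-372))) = 1547520 / 7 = 221074.29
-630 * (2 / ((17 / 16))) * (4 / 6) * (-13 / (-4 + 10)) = 29120 / 17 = 1712.94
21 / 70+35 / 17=401 / 170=2.36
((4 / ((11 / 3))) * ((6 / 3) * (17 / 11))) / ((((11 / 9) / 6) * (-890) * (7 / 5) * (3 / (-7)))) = 3672 / 118459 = 0.03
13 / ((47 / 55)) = 715 / 47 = 15.21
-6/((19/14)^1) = -84/19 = -4.42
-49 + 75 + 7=33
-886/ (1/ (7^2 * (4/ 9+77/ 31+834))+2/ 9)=-91235693178/ 22885805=-3986.56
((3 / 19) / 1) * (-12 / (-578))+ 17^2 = 1586917 / 5491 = 289.00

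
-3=-3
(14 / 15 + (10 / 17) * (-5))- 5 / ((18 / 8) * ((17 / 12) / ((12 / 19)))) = -14528 / 4845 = -3.00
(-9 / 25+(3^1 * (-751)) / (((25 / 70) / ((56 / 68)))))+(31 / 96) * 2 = -105975289 / 20400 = -5194.87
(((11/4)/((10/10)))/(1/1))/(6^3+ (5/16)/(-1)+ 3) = 44/3499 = 0.01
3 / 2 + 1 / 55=167 / 110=1.52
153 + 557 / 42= 6983 / 42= 166.26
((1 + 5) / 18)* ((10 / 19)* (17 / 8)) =85 / 228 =0.37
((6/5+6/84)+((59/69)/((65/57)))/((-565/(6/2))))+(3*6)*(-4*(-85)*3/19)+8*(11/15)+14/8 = 1314668257397/1348101300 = 975.20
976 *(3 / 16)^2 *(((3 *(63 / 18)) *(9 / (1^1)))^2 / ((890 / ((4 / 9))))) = 2178981 / 14240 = 153.02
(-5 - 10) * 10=-150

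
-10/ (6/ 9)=-15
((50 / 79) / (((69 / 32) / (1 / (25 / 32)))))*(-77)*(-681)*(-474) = -214781952 / 23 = -9338345.74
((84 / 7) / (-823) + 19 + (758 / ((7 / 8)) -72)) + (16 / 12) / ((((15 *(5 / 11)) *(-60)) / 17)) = 15811658318 / 19443375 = 813.22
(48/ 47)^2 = 2304/ 2209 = 1.04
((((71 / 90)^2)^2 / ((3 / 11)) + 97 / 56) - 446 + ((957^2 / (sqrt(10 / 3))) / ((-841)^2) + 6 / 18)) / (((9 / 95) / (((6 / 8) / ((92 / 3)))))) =-11584313809447 / 101406816000 + 20691 * sqrt(30) / 618976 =-114.05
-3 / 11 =-0.27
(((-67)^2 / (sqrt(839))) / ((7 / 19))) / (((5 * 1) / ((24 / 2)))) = 1023492 * sqrt(839) / 29365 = 1009.57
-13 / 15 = -0.87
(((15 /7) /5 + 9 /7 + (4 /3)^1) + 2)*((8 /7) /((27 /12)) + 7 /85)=335066 /112455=2.98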